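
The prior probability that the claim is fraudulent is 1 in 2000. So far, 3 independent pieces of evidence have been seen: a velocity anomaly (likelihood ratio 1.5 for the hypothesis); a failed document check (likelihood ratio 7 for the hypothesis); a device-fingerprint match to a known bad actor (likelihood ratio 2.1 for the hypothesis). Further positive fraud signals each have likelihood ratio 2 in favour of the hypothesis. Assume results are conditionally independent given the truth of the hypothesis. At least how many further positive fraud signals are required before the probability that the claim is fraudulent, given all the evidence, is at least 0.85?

10

Prior odds = 0.0005/0.9995 = 1/1999.
Combined Bayes factor of the evidence already in hand = 1.5 × 7 × 2.1 = 22.05.
Odds after that evidence = (1/1999) × 22.05 = 441/39980.
Target odds = 0.85/0.15 = 17/3.
Need 2ⁿ ≥ 17/3 ÷ (441/39980) = 679660/1323.
2⁹ = 512 falls short of 679660/1323 but 2¹⁰ = 1024 reaches it, so n = 10.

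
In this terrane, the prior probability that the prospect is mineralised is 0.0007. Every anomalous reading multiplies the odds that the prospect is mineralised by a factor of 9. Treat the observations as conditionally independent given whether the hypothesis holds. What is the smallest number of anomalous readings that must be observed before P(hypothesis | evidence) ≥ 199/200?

6

Prior odds = 0.0007/0.9993 = 7/9993.
Likelihood ratio per anomalous reading = 9.
Target posterior odds = 0.995/0.005 = 199.
Require 9ⁿ ≥ 199 ÷ (7/9993) = 1988607/7.
9⁵ = 59049 falls short of 1988607/7 but 9⁶ = 531441 reaches it, so n = 6.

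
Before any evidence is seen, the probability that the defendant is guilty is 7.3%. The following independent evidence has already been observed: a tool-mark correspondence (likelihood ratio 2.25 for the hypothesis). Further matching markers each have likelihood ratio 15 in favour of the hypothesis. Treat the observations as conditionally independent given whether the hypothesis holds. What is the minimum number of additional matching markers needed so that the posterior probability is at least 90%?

Prior odds = 0.073/0.927 = 73/927.
Bayes factor of the evidence already in hand = 2.25.
Odds after that evidence = (73/927) × 2.25 = 73/412.
Target odds = 0.9/0.1 = 9.
Need 15ⁿ ≥ 9 ÷ (73/412) = 3708/73.
15¹ = 15 falls short of 3708/73 but 15² = 225 reaches it, so n = 2.

2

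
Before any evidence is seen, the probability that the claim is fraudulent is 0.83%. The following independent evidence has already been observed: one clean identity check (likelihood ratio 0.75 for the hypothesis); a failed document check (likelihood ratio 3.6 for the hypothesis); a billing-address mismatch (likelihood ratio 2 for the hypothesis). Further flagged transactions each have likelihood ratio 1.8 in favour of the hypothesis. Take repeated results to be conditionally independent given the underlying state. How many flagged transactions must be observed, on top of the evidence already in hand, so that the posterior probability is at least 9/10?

Prior odds = 0.0083/0.9917 = 83/9917.
Combined Bayes factor of the evidence already in hand = 0.75 × 3.6 × 2 = 5.4.
Odds after that evidence = (83/9917) × 5.4 = 2241/49585.
Target odds = 0.9/0.1 = 9.
Need 1.8ⁿ ≥ 9 ÷ (2241/49585) = 49585/249.
1.8⁹ = 387420489/1953125 falls short of 49585/249 but 1.8¹⁰ ≈357.047 reaches it, so n = 10.

10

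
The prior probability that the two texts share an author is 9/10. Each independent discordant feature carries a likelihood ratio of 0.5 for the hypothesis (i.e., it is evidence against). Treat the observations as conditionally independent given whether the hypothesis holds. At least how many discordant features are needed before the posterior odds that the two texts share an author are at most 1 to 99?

10

Prior odds = 0.9/0.1 = 9.
Likelihood ratio per discordant feature = 0.5.
Target odds = 1/99.
Need 9 × 0.5ⁿ ≤ 1/99, i.e. 0.5ⁿ ≤ 1/891.
0.5⁹ = 0.001953125 is still above 1/891 but 0.5¹⁰ = 1/1024 is at or below it, so n = 10.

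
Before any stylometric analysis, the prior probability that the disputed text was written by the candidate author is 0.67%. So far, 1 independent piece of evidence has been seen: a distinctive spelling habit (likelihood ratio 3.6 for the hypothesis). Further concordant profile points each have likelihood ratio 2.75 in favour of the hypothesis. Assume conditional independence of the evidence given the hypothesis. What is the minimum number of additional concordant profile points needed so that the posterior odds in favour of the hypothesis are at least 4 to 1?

6

Prior odds = 0.0067/0.9933 = 67/9933.
Bayes factor of the evidence already in hand = 3.6.
Odds after that evidence = (67/9933) × 3.6 = 402/16555.
Target odds = 4.
Need 2.75ⁿ ≥ 4 ÷ (402/16555) = 33110/201.
2.75⁵ = 161051/1024 falls short of 33110/201 but 2.75⁶ = 1771561/4096 reaches it, so n = 6.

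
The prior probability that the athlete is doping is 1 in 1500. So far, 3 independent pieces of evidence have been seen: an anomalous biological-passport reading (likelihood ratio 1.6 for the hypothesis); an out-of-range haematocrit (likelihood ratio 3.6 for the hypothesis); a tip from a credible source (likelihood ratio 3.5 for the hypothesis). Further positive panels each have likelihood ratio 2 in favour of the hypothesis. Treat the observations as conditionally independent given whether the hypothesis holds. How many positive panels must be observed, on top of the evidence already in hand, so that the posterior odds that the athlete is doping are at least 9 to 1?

10

Prior odds = (1/1500)/(1499/1500) = 1/1499.
Combined Bayes factor of the evidence already in hand = 1.6 × 3.6 × 3.5 = 20.16.
Odds after that evidence = (1/1499) × 20.16 = 504/37475.
Target odds = 9.
Need 2ⁿ ≥ 9 ÷ (504/37475) = 37475/56.
2⁹ = 512 falls short of 37475/56 but 2¹⁰ = 1024 reaches it, so n = 10.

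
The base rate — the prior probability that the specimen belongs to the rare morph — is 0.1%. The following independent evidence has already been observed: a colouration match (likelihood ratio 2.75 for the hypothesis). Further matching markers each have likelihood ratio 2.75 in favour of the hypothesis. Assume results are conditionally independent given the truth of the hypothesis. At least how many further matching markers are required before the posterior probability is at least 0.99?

Prior odds = 0.001/0.999 = 1/999.
Bayes factor of the evidence already in hand = 2.75.
Odds after that evidence = (1/999) × 2.75 = 11/3996.
Target odds = 0.99/0.01 = 99.
Need 2.75ⁿ ≥ 99 ÷ (11/3996) = 35964.
2.75¹⁰ ≈24735.9 falls short of 35964 but 2.75¹¹ ≈68023.6 reaches it, so n = 11.

11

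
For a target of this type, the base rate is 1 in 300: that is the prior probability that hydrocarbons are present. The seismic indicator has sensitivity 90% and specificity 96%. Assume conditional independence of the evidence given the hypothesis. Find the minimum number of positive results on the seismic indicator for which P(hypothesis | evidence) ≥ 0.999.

5

Prior odds: (1/300) ÷ (299/300) = 1/299.
False-positive rate = 1 − 0.96 = 0.04; likelihood ratio of a positive = 0.9/0.04 = 22.5.
Target odds: 0.999 ÷ 0.001 = 999.
Need (1/299) × 22.5ⁿ ≥ 999, i.e. 22.5ⁿ ≥ 298701.
22.5⁴ = 256289.0625 falls short of 298701 but 22.5⁵ = 184528125/32 reaches it, so n = 5.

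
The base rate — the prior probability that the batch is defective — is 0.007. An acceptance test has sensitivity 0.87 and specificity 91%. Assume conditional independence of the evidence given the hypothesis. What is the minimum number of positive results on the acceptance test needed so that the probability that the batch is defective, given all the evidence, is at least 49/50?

4

Prior odds: 0.007 ÷ 0.993 = 7/993.
False-positive rate = 1 − 0.91 = 0.09; likelihood ratio of a positive = 0.87/0.09 = 29/3.
Target odds: 0.98 ÷ 0.02 = 49.
Need (7/993) × (29/3)ⁿ ≥ 49, i.e. (29/3)ⁿ ≥ 6951.
(29/3)³ = 24389/27 falls short of 6951 but (29/3)⁴ = 707281/81 reaches it, so n = 4.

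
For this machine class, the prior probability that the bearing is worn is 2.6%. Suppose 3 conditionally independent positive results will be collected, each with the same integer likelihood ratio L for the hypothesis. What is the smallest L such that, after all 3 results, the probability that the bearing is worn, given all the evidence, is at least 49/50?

Prior odds = 0.026/0.974 = 13/487.
Target odds = 0.98/0.02 = 49.
Need L³ ≥ 49 ÷ (13/487) = 23863/13.
12³ = 1728 < 23863/13 ≤ 2197 = 13³, so L = 13.

13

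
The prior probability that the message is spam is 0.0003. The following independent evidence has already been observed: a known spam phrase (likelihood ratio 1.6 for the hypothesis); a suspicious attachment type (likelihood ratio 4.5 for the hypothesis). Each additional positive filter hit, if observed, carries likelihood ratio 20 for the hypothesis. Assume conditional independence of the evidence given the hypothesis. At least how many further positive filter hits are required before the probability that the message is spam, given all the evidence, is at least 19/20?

Prior odds = 0.0003/0.9997 = 3/9997.
Combined Bayes factor of the evidence already in hand = 1.6 × 4.5 = 7.2.
Odds after that evidence = (3/9997) × 7.2 = 108/49985.
Target odds = 0.95/0.05 = 19.
Need 20ⁿ ≥ 19 ÷ (108/49985) = 949715/108.
20³ = 8000 falls short of 949715/108 but 20⁴ = 160000 reaches it, so n = 4.

4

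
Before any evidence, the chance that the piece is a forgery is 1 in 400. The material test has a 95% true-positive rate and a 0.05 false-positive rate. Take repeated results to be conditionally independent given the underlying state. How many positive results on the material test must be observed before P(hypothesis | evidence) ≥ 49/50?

Prior odds: 0.0025 ÷ 0.9975 = 1/399.
Likelihood ratio of a positive result = 0.95/0.05 = 19.
Target posterior odds = 0.98/0.02 = 49.
Require 19ⁿ ≥ 49 ÷ (1/399) = 19551.
19³ = 6859 falls short of 19551 but 19⁴ = 130321 reaches it, so n = 4.

4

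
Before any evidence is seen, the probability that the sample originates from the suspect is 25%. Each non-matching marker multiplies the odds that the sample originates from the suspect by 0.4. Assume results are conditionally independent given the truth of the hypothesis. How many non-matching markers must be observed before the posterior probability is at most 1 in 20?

3

Prior odds = 0.25/0.75 = 1/3.
Likelihood ratio per non-matching marker = 0.4.
Target posterior odds = 0.05/0.95 = 1/19.
Require 0.4ⁿ ≤ 1/19 ÷ (1/3) = 3/19.
0.4² = 0.16 is still above 3/19 but 0.4³ = 0.064 is at or below it, so n = 3.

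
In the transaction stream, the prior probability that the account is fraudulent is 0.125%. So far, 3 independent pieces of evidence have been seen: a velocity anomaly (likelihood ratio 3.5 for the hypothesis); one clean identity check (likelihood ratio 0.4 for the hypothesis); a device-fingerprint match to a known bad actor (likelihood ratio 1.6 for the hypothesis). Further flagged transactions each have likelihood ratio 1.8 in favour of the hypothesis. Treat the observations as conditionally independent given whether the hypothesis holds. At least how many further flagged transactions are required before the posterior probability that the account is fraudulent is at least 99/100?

Prior odds = 0.00125/0.99875 = 1/799.
Combined Bayes factor of the evidence already in hand = 3.5 × 0.4 × 1.6 = 2.24.
Odds after that evidence = (1/799) × 2.24 = 56/19975.
Target odds = 0.99/0.01 = 99.
Need 1.8ⁿ ≥ 99 ÷ (56/19975) = 1977525/56.
1.8¹⁷ ≈21859.1 falls short of 1977525/56 but 1.8¹⁸ ≈39346.4 reaches it, so n = 18.

18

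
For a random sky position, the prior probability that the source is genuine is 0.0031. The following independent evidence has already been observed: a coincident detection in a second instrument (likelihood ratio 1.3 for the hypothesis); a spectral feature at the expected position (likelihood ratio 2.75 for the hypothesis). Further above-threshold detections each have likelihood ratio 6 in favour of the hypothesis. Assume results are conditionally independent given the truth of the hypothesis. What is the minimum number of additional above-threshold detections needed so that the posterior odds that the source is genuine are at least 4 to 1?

4

Prior odds = 0.0031/0.9969 = 31/9969.
Combined Bayes factor of the evidence already in hand = 1.3 × 2.75 = 3.575.
Odds after that evidence = (31/9969) × 3.575 = 4433/398760.
Target odds = 4.
Need 6ⁿ ≥ 4 ÷ (4433/398760) = 1595040/4433.
6³ = 216 falls short of 1595040/4433 but 6⁴ = 1296 reaches it, so n = 4.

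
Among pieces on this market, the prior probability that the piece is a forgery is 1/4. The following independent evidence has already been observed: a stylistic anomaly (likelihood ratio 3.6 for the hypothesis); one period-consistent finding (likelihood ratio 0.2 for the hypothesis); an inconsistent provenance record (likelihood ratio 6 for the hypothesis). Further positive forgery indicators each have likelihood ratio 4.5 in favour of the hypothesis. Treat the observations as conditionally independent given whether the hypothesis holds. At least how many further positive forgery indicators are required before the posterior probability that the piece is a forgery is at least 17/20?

1

Prior odds = 0.25/0.75 = 1/3.
Combined Bayes factor of the evidence already in hand = 3.6 × 0.2 × 6 = 4.32.
Odds after that evidence = (1/3) × 4.32 = 1.44.
Target odds = 0.85/0.15 = 17/3.
Need 4.5ⁿ ≥ 17/3 ÷ 1.44 = 425/108.
4.5¹ = 4.5, which meets the required 425/108; so n = 1.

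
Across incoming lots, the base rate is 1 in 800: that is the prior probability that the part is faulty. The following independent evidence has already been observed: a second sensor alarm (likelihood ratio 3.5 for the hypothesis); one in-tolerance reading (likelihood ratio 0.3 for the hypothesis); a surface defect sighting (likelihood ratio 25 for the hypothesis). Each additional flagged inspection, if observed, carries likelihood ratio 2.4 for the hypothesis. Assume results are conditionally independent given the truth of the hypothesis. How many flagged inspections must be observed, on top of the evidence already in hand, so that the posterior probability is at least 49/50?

9

Prior odds = 0.00125/0.99875 = 1/799.
Combined Bayes factor of the evidence already in hand = 3.5 × 0.3 × 25 = 26.25.
Odds after that evidence = (1/799) × 26.25 = 105/3196.
Target odds = 0.98/0.02 = 49.
Need 2.4ⁿ ≥ 49 ÷ (105/3196) = 22372/15.
2.4⁸ = 429981696/390625 falls short of 22372/15 but 2.4⁹ ≈2641.81 reaches it, so n = 9.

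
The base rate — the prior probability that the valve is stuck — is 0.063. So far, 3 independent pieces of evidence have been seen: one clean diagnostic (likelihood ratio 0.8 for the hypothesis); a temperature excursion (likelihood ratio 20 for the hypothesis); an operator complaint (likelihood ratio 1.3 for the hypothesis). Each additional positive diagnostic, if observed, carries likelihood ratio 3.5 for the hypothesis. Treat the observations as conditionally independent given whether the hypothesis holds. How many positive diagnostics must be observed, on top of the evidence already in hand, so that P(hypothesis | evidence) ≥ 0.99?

4

Prior odds = 0.063/0.937 = 63/937.
Combined Bayes factor of the evidence already in hand = 0.8 × 20 × 1.3 = 20.8.
Odds after that evidence = (63/937) × 20.8 = 6552/4685.
Target odds = 0.99/0.01 = 99.
Need 3.5ⁿ ≥ 99 ÷ (6552/4685) = 51535/728.
3.5³ = 42.875 falls short of 51535/728 but 3.5⁴ = 150.0625 reaches it, so n = 4.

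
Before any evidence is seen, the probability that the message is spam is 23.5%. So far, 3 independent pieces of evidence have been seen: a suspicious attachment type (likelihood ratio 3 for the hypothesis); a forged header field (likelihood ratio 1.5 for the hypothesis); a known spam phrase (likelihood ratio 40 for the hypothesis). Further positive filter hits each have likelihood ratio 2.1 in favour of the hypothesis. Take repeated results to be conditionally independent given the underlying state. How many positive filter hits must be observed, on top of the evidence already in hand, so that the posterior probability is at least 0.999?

Prior odds = 0.235/0.765 = 47/153.
Combined Bayes factor of the evidence already in hand = 3 × 1.5 × 40 = 180.
Odds after that evidence = (47/153) × 180 = 940/17.
Target odds = 0.999/0.001 = 999.
Need 2.1ⁿ ≥ 999 ÷ (940/17) = 16983/940.
2.1³ = 9.261 falls short of 16983/940 but 2.1⁴ = 19.4481 reaches it, so n = 4.

4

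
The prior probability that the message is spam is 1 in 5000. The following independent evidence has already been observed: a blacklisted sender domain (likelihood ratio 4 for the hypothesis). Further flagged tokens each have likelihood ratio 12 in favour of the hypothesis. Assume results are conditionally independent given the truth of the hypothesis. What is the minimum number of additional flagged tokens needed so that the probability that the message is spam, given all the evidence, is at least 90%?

Prior odds = 0.0002/0.9998 = 1/4999.
Bayes factor of the evidence already in hand = 4.
Odds after that evidence = (1/4999) × 4 = 4/4999.
Target odds = 0.9/0.1 = 9.
Need 12ⁿ ≥ 9 ÷ (4/4999) = 11247.75.
12³ = 1728 falls short of 11247.75 but 12⁴ = 20736 reaches it, so n = 4.

4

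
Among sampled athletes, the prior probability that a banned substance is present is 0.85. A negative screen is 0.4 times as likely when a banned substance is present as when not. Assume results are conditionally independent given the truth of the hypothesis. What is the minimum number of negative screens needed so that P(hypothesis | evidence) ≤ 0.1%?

Prior odds = 0.85/0.15 = 17/3.
Likelihood ratio per negative screen = 0.4.
Target posterior odds = 0.001/0.999 = 1/999.
Need (17/3) × 0.4ⁿ ≤ 1/999, i.e. 0.4ⁿ ≤ 1/5661.
0.4⁹ = 512/1953125 is still above 1/5661 but 0.4¹⁰ = 1024/9765625 is at or below it, so n = 10.

10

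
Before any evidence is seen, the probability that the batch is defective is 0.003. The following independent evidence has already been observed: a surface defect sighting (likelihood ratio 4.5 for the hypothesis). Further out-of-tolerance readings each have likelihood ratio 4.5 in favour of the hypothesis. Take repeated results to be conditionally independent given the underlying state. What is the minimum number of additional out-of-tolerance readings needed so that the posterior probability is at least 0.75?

4

Prior odds = 0.003/0.997 = 3/997.
Bayes factor of the evidence already in hand = 4.5.
Odds after that evidence = (3/997) × 4.5 = 27/1994.
Target odds = 0.75/0.25 = 3.
Need 4.5ⁿ ≥ 3 ÷ (27/1994) = 1994/9.
4.5³ = 91.125 falls short of 1994/9 but 4.5⁴ = 410.0625 reaches it, so n = 4.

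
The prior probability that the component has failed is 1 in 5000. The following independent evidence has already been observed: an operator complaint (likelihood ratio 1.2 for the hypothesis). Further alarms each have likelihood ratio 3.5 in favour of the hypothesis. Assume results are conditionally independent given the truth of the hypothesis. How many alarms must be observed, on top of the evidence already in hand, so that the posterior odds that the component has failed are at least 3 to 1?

8

Prior odds = 0.0002/0.9998 = 1/4999.
Bayes factor of the evidence already in hand = 1.2.
Odds after that evidence = (1/4999) × 1.2 = 6/24995.
Target odds = 3.
Need 3.5ⁿ ≥ 3 ÷ (6/24995) = 12497.5.
3.5⁷ = 823543/128 falls short of 12497.5 but 3.5⁸ = 5764801/256 reaches it, so n = 8.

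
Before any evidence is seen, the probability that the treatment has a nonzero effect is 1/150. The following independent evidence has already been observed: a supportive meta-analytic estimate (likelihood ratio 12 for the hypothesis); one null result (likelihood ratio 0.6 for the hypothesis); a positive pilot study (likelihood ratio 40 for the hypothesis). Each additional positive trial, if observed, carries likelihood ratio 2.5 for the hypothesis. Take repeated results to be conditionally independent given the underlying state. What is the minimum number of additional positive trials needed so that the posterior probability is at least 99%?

Prior odds = (1/150)/(149/150) = 1/149.
Combined Bayes factor of the evidence already in hand = 12 × 0.6 × 40 = 288.
Odds after that evidence = (1/149) × 288 = 288/149.
Target odds = 0.99/0.01 = 99.
Need 2.5ⁿ ≥ 99 ÷ (288/149) = 51.21875.
2.5⁴ = 39.0625 falls short of 51.21875 but 2.5⁵ = 97.65625 reaches it, so n = 5.

5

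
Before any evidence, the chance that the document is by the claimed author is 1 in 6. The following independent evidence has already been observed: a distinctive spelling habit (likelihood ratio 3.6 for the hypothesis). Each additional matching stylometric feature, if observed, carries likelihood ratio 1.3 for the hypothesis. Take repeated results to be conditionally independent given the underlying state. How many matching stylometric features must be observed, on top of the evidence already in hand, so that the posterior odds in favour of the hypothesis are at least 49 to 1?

17

Prior odds = (1/6)/(5/6) = 0.2.
Bayes factor of the evidence already in hand = 3.6.
Odds after that evidence = 0.2 × 3.6 = 0.72.
Target odds = 49.
Need 1.3ⁿ ≥ 49 ÷ 0.72 = 1225/18.
1.3¹⁶ ≈66.5417 falls short of 1225/18 but 1.3¹⁷ ≈86.5042 reaches it, so n = 17.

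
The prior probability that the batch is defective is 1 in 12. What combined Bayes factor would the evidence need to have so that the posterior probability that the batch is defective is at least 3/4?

33

Prior odds = (1/12)/(11/12) = 1/11.
Target odds = 0.75/0.25 = 3.
Required Bayes factor = 3 ÷ (1/11) = 33.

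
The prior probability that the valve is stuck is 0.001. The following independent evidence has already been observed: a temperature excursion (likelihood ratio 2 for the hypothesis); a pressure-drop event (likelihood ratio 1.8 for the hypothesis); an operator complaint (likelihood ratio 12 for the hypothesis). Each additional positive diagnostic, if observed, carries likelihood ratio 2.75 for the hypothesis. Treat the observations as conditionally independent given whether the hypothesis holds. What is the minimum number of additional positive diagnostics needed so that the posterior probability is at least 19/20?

Prior odds = 0.001/0.999 = 1/999.
Combined Bayes factor of the evidence already in hand = 2 × 1.8 × 12 = 43.2.
Odds after that evidence = (1/999) × 43.2 = 8/185.
Target odds = 0.95/0.05 = 19.
Need 2.75ⁿ ≥ 19 ÷ (8/185) = 439.375.
2.75⁶ = 1771561/4096 falls short of 439.375 but 2.75⁷ = 19487171/16384 reaches it, so n = 7.

7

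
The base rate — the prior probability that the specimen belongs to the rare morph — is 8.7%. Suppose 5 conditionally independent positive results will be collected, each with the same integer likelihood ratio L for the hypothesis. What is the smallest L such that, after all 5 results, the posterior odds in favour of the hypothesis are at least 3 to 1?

Prior odds = 0.087/0.913 = 87/913.
Target odds = 3.
Need L⁵ ≥ 3 ÷ (87/913) = 913/29.
1⁵ = 1 < 913/29 ≤ 32 = 2⁵, so L = 2.

2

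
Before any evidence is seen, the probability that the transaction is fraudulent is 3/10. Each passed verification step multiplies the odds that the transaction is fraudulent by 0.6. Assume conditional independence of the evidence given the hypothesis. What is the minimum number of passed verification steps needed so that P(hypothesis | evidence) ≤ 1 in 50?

6

Prior odds: 0.3 ÷ 0.7 = 3/7.
Likelihood ratio per passed verification step = 0.6.
Target odds: 0.02 ÷ 0.98 = 1/49.
Need (3/7) × 0.6ⁿ ≤ 1/49, i.e. 0.6ⁿ ≤ 1/21.
0.6⁵ = 0.07776 is still above 1/21 but 0.6⁶ = 729/15625 is at or below it, so n = 6.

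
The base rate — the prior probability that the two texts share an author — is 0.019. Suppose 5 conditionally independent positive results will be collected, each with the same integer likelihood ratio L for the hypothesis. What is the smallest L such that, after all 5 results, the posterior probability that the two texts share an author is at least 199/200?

7

Prior odds = 0.019/0.981 = 19/981.
Target odds = 0.995/0.005 = 199.
Need L⁵ ≥ 199 ÷ (19/981) = 195219/19.
6⁵ = 7776 < 195219/19 ≤ 16807 = 7⁵, so L = 7.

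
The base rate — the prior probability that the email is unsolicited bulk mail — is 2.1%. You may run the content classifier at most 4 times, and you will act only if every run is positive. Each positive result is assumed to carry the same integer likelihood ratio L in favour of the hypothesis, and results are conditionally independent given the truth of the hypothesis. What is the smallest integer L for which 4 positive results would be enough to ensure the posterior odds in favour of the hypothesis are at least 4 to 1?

Prior odds = 0.021/0.979 = 21/979.
Target odds = 4.
Need L⁴ ≥ 4 ÷ (21/979) = 3916/21.
3⁴ = 81 < 3916/21 ≤ 256 = 4⁴, so L = 4.

4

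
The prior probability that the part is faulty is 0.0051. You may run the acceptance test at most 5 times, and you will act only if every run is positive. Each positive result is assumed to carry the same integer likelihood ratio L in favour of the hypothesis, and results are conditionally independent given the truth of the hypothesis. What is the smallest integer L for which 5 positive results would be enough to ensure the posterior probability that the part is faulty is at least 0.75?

4

Prior odds = 0.0051/0.9949 = 51/9949.
Target odds = 0.75/0.25 = 3.
Need L⁵ ≥ 3 ÷ (51/9949) = 9949/17.
3⁵ = 243 < 9949/17 ≤ 1024 = 4⁵, so L = 4.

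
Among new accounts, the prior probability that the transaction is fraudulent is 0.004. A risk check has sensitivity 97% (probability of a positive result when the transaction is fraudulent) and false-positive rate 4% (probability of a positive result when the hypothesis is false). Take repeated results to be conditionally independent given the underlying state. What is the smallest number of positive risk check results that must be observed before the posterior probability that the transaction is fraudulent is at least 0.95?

3

Prior odds: 0.004 ÷ 0.996 = 1/249.
Likelihood ratio of a positive result = 0.97/0.04 = 24.25.
Target posterior odds = 0.95/0.05 = 19.
Need (1/249) × 24.25ⁿ ≥ 19, i.e. 24.25ⁿ ≥ 4731.
24.25² = 588.0625 falls short of 4731 but 24.25³ = 912673/64 reaches it, so n = 3.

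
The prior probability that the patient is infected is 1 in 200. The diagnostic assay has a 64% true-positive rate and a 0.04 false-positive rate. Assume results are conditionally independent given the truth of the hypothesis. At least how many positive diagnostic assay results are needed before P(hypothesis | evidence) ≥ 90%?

3

Prior odds: 0.005 ÷ 0.995 = 1/199.
Likelihood ratio of a positive result = 0.64/0.04 = 16.
Target odds: 0.9 ÷ 0.1 = 9.
Require 16ⁿ ≥ 9 ÷ (1/199) = 1791.
16² = 256 falls short of 1791 but 16³ = 4096 reaches it, so n = 3.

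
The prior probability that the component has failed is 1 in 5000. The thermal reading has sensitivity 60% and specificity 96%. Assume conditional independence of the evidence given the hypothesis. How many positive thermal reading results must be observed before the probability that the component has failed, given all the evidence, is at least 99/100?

5

Prior odds = 0.0002/0.9998 = 1/4999.
False-positive rate = 1 − 0.96 = 0.04; likelihood ratio of a positive = 0.6/0.04 = 15.
Target posterior odds = 0.99/0.01 = 99.
Need (1/4999) × 15ⁿ ≥ 99, i.e. 15ⁿ ≥ 494901.
15⁴ = 50625 falls short of 494901 but 15⁵ = 759375 reaches it, so n = 5.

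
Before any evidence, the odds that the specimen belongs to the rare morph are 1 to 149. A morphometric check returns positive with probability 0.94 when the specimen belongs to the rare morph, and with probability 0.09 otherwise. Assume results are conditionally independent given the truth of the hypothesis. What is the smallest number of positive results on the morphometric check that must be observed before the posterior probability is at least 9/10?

Prior odds = 1/149.
Likelihood ratio of a positive result = 0.94/0.09 = 94/9.
Target posterior odds = 0.9/0.1 = 9.
Need (1/149) × (94/9)ⁿ ≥ 9, i.e. (94/9)ⁿ ≥ 1341.
(94/9)³ = 830584/729 falls short of 1341 but (94/9)⁴ = 78074896/6561 reaches it, so n = 4.

4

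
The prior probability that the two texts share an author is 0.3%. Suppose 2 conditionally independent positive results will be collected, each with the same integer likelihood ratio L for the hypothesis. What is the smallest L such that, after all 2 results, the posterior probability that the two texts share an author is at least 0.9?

Prior odds = 0.003/0.997 = 3/997.
Target odds = 0.9/0.1 = 9.
Need L² ≥ 9 ÷ (3/997) = 2991.
54² = 2916 < 2991 ≤ 3025 = 55², so L = 55.

55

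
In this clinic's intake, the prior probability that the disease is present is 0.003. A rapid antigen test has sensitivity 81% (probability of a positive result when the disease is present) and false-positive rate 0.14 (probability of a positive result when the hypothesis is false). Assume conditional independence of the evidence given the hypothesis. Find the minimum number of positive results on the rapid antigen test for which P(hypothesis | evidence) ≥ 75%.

Prior odds: 0.003 ÷ 0.997 = 3/997.
Likelihood ratio of a positive result = 0.81/0.14 = 81/14.
Target posterior odds = 0.75/0.25 = 3.
Require (81/14)ⁿ ≥ 3 ÷ (3/997) = 997.
(81/14)³ = 531441/2744 falls short of 997 but (81/14)⁴ = 43046721/38416 reaches it, so n = 4.

4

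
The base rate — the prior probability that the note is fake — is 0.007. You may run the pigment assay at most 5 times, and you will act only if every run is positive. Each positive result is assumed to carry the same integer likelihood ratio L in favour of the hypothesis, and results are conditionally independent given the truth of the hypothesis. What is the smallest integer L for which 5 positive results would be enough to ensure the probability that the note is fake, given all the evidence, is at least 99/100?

Prior odds = 0.007/0.993 = 7/993.
Target odds = 0.99/0.01 = 99.
Need L⁵ ≥ 99 ÷ (7/993) = 98307/7.
6⁵ = 7776 < 98307/7 ≤ 16807 = 7⁵, so L = 7.

7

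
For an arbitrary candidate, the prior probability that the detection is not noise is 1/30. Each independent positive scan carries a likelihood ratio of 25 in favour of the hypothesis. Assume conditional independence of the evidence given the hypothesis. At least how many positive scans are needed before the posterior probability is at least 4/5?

Prior odds = (1/30)/(29/30) = 1/29.
Likelihood ratio per positive scan = 25.
Target odds: 0.8 ÷ 0.2 = 4.
Need (1/29) × 25ⁿ ≥ 4, i.e. 25ⁿ ≥ 116.
25¹ = 25 falls short of 116 but 25² = 625 reaches it, so n = 2.

2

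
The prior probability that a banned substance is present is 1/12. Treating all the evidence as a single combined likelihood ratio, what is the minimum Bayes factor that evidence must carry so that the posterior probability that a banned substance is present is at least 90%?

Prior odds = (1/12)/(11/12) = 1/11.
Target odds = 0.9/0.1 = 9.
Required Bayes factor = 9 ÷ (1/11) = 99.

99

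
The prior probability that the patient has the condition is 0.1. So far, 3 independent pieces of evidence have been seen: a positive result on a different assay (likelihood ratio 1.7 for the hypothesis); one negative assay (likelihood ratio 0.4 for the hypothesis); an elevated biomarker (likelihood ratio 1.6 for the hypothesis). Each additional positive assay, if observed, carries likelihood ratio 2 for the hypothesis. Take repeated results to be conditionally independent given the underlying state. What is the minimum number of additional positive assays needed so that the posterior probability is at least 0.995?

11

Prior odds = 0.1/0.9 = 1/9.
Combined Bayes factor of the evidence already in hand = 1.7 × 0.4 × 1.6 = 1.088.
Odds after that evidence = (1/9) × 1.088 = 136/1125.
Target odds = 0.995/0.005 = 199.
Need 2ⁿ ≥ 199 ÷ (136/1125) = 223875/136.
2¹⁰ = 1024 falls short of 223875/136 but 2¹¹ = 2048 reaches it, so n = 11.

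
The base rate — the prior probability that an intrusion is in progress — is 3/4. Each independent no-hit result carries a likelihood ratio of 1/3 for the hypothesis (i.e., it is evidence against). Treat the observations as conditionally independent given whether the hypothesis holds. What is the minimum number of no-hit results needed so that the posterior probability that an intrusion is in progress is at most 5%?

Prior odds = 0.75/0.25 = 3.
Likelihood ratio per no-hit result = 1/3.
Target odds: 0.05 ÷ 0.95 = 1/19.
Need 3 × (1/3)ⁿ ≤ 1/19, i.e. (1/3)ⁿ ≤ 1/57.
(1/3)³ = 1/27 is still above 1/57 but (1/3)⁴ = 1/81 is at or below it, so n = 4.

4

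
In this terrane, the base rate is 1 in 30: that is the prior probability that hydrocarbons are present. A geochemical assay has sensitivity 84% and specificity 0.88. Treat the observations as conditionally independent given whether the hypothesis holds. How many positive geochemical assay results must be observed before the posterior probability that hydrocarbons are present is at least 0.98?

Prior odds: (1/30) ÷ (29/30) = 1/29.
False-positive rate = 1 − 0.88 = 0.12; likelihood ratio of a positive = 0.84/0.12 = 7.
Target odds: 0.98 ÷ 0.02 = 49.
Require 7ⁿ ≥ 49 ÷ (1/29) = 1421.
7³ = 343 falls short of 1421 but 7⁴ = 2401 reaches it, so n = 4.

4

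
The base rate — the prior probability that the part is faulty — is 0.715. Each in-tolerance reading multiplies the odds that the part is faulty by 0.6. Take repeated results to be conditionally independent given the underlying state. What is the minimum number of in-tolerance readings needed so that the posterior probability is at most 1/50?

Prior odds: 0.715 ÷ 0.285 = 143/57.
Likelihood ratio per in-tolerance reading = 0.6.
Target odds: 0.02 ÷ 0.98 = 1/49.
Require 0.6ⁿ ≤ 1/49 ÷ (143/57) = 57/7007.
0.6⁹ = 19683/1953125 is still above 57/7007 but 0.6¹⁰ = 59049/9765625 is at or below it, so n = 10.

10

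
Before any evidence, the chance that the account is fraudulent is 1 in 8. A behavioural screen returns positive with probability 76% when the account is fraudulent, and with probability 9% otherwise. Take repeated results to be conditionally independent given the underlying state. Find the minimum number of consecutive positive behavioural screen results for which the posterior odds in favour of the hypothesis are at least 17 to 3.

2

Prior odds = 0.125/0.875 = 1/7.
Likelihood ratio of a positive result = 0.76/0.09 = 76/9.
Target odds = 17/3.
Need (1/7) × (76/9)ⁿ ≥ 17/3, i.e. (76/9)ⁿ ≥ 119/3.
(76/9)¹ = 76/9 falls short of 119/3 but (76/9)² = 5776/81 reaches it, so n = 2.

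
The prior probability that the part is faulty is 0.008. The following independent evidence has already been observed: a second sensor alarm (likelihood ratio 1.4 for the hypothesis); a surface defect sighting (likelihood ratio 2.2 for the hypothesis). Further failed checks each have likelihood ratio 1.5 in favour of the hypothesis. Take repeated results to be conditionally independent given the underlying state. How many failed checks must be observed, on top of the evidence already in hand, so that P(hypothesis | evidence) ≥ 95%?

17

Prior odds = 0.008/0.992 = 1/124.
Combined Bayes factor of the evidence already in hand = 1.4 × 2.2 = 3.08.
Odds after that evidence = (1/124) × 3.08 = 77/3100.
Target odds = 0.95/0.05 = 19.
Need 1.5ⁿ ≥ 19 ÷ (77/3100) = 58900/77.
1.5¹⁶ = 43046721/65536 falls short of 58900/77 but 1.5¹⁷ = 129140163/131072 reaches it, so n = 17.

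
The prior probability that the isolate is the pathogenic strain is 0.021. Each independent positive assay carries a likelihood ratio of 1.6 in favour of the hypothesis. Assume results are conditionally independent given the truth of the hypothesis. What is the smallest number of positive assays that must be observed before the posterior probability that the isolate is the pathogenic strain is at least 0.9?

Prior odds = 0.021/0.979 = 21/979.
Likelihood ratio per positive assay = 1.6.
Target odds: 0.9 ÷ 0.1 = 9.
Require 1.6ⁿ ≥ 9 ÷ (21/979) = 2937/7.
1.6¹² ≈281.475 falls short of 2937/7 but 1.6¹³ ≈450.36 reaches it, so n = 13.

13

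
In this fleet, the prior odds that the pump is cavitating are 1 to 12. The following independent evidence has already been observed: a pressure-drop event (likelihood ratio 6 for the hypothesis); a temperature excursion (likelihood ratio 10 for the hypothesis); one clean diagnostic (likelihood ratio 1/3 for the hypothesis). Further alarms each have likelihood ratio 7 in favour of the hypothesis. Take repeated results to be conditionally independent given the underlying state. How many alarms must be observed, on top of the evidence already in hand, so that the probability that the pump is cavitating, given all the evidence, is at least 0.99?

Prior odds = 1/12.
Combined Bayes factor of the evidence already in hand = 6 × 10 × (1/3) = 20.
Odds after that evidence = (1/12) × 20 = 5/3.
Target odds = 0.99/0.01 = 99.
Need 7ⁿ ≥ 99 ÷ (5/3) = 59.4.
7² = 49 falls short of 59.4 but 7³ = 343 reaches it, so n = 3.

3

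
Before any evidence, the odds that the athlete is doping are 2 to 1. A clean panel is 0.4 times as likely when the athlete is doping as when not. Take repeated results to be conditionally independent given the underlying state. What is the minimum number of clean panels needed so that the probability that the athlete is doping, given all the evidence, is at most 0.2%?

Prior odds = 2.
Likelihood ratio per clean panel = 0.4.
Target odds: 0.002 ÷ 0.998 = 1/499.
Need 2 × 0.4ⁿ ≤ 1/499, i.e. 0.4ⁿ ≤ 1/998.
0.4⁷ = 128/78125 is still above 1/998 but 0.4⁸ = 256/390625 is at or below it, so n = 8.

8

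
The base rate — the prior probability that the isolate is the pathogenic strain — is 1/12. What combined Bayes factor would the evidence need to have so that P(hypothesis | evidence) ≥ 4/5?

Prior odds = (1/12)/(11/12) = 1/11.
Target odds = 0.8/0.2 = 4.
Required Bayes factor = 4 ÷ (1/11) = 44.

44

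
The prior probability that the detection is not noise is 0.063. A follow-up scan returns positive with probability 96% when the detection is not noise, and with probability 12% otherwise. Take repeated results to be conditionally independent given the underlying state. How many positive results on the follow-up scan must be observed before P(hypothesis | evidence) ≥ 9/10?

3

Prior odds: 0.063 ÷ 0.937 = 63/937.
Likelihood ratio of a positive result = 0.96/0.12 = 8.
Target posterior odds = 0.9/0.1 = 9.
Require 8ⁿ ≥ 9 ÷ (63/937) = 937/7.
8² = 64 falls short of 937/7 but 8³ = 512 reaches it, so n = 3.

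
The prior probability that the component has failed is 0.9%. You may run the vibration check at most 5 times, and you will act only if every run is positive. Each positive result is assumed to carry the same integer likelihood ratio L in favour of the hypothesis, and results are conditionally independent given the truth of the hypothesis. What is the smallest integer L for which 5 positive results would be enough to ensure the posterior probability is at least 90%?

4

Prior odds = 0.009/0.991 = 9/991.
Target odds = 0.9/0.1 = 9.
Need L⁵ ≥ 9 ÷ (9/991) = 991.
3⁵ = 243 < 991 ≤ 1024 = 4⁵, so L = 4.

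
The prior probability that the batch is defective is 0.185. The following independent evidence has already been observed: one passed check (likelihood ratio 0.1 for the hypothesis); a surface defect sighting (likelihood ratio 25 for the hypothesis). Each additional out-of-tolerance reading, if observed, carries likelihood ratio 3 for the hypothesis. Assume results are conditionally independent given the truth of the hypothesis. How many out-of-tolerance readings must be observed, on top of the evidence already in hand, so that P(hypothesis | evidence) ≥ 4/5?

2

Prior odds = 0.185/0.815 = 37/163.
Combined Bayes factor of the evidence already in hand = 0.1 × 25 = 2.5.
Odds after that evidence = (37/163) × 2.5 = 185/326.
Target odds = 0.8/0.2 = 4.
Need 3ⁿ ≥ 4 ÷ (185/326) = 1304/185.
3¹ = 3 falls short of 1304/185 but 3² = 9 reaches it, so n = 2.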